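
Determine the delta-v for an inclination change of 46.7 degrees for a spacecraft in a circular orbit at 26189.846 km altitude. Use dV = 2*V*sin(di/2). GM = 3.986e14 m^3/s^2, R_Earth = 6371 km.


r = 32560.8460 km = 3.2560846e+07 m
V = sqrt(mu/r) = 3498.8136 m/s
di = 46.7 deg = 0.8150688 rad
dV = 2*V*sin(di/2) = 2*3498.8136*sin(0.4075344)
dV = 2773.4875 m/s = 2.7735 km/s

2.7735 km/s


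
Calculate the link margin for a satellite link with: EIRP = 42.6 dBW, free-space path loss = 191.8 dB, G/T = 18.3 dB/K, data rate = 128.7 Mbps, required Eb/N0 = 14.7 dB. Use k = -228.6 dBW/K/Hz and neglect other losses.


C/N0 = EIRP - FSPL + G/T - k = 42.6 - 191.8 + 18.3 - (-228.6)
C/N0 = 97.7000 dB-Hz
R_b = 128.7 Mbps = 1.287e+08 bps -> 10*log10(R_b) = 81.0958 dB-Hz
Eb/N0 = C/N0 - 10*log10(R_b) = 97.7000 - 81.0958 = 16.6042 dB
Margin = Eb/N0 - Eb/N0_req = 16.6042 - 14.7 = 1.9042 dB (link closes)

1.9042 dB


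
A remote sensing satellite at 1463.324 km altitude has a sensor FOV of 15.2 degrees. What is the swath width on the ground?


FOV = 15.2 deg = 0.26529 rad
swath = 2 * alt * tan(FOV/2) = 2 * 1463.324 * tan(0.132645)
swath = 2 * 1463.324 * 0.1334285
swath = 390.4982 km

390.4982 km


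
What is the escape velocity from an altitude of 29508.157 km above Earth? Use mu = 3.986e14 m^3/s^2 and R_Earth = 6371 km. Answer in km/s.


r = 6371.0 + 29508.157 = 35879.1570 km = 3.5879157e+07 m
v_esc = sqrt(2*mu/r) = sqrt(2*3.986e14 / 3.5879157e+07)
v_esc = 4713.7064 m/s = 4.7137 km/s

4.7137 km/s


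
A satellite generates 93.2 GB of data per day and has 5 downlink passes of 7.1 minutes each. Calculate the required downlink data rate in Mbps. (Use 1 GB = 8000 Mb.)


total contact time = 5 * 7.1 * 60 = 2130.0000 s
data = 93.2 GB = 745600.0000 Mb
rate = 745600.0000 / 2130.0000 = 350.0469 Mbps

350.0469 Mbps


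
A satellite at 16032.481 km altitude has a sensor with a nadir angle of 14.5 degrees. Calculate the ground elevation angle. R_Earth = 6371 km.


r = R_E + alt = 22403.4810 km
Law of sines in the satellite / Earth-center / ground-point triangle:
  sin(nadir)/R_E = sin(90 + el)/r  =>  cos(el) = (r/R_E)*sin(nadir)
cos(el) = (22403.4810 / 6371.0000) * sin(14.5 deg) = 0.8804558
el = arccos(0.8804558) = 28.3026 deg
(Earth-central angle = 90 - nadir - el = 47.1974 deg)

28.3026 degrees


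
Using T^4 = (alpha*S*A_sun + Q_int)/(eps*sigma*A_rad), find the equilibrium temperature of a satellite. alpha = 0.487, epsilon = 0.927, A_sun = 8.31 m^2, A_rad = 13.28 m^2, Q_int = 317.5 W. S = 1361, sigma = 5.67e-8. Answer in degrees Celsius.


Numerator = alpha*S*A_sun + Q_int = 0.487*1361*8.31 + 317.5 = 5825.4262 W
Denominator = eps*sigma*A_rad = 0.927*5.67e-8*13.28 = 6.9800875e-07 W/K^4
T^4 = 8.3457781e+09 K^4
T = 302.2503 K = 29.1003 C

29.1003 degrees Celsius


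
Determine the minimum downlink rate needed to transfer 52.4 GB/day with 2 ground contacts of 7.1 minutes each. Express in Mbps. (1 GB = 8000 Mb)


total contact time = 2 * 7.1 * 60 = 852.0000 s
data = 52.4 GB = 419200.0000 Mb
rate = 419200.0000 / 852.0000 = 492.0188 Mbps

492.0188 Mbps


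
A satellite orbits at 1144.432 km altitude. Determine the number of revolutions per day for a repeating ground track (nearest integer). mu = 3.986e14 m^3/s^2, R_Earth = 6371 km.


r = 7.515432e+06 m
T = 2*pi*sqrt(r^3/mu) = 6483.9872 s = 108.0665 min
revs/day = 1440 / 108.0665 = 13.3251
Rounded: 13 revolutions per day

13 revolutions per day


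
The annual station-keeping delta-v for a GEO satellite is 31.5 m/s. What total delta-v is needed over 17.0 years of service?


dV = rate * years = 31.5 * 17.0
dV = 535.5000 m/s

535.5000 m/s


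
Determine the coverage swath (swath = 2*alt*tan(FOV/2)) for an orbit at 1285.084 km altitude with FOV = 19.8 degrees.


FOV = 19.8 deg = 0.3455752 rad
swath = 2 * alt * tan(FOV/2) = 2 * 1285.084 * tan(0.1727876)
swath = 2 * 1285.084 * 0.1745279
swath = 448.5661 km

448.5661 km


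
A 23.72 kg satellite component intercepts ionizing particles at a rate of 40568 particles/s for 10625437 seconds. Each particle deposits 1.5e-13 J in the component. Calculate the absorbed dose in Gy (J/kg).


Total energy deposited = rate * time * E_per
  = 40568 * 10625437 * 1.5e-13 = 0.06465791 J
Dose = E_total / mass = 0.06465791 / 23.72
Dose = 0.002725882 Gy

0.0027 Gy


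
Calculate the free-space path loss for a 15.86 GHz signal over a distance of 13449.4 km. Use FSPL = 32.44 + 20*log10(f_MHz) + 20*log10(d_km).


f = 15.86 GHz = 15860.0000 MHz
d = 13449.4 km
FSPL = 32.44 + 20*log10(15860.0000) + 20*log10(13449.4)
FSPL = 32.44 + 84.0061 + 82.5741
FSPL = 199.0201 dB

199.0201 dB


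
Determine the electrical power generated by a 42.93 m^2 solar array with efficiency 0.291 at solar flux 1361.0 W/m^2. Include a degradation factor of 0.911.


P = area * eta * S * degradation
P = 42.93 * 0.291 * 1361.0 * 0.911
P = 15489.2497 W

15489.2497 W


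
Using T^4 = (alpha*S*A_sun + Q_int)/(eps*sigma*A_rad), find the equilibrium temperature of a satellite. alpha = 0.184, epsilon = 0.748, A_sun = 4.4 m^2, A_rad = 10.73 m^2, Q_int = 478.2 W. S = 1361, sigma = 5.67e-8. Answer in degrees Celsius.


Numerator = alpha*S*A_sun + Q_int = 0.184*1361*4.4 + 478.2 = 1580.0656 W
Denominator = eps*sigma*A_rad = 0.748*5.67e-8*10.73 = 4.5507647e-07 W/K^4
T^4 = 3.4720881e+09 K^4
T = 242.7435 K = -30.4065 C

-30.4065 degrees Celsius


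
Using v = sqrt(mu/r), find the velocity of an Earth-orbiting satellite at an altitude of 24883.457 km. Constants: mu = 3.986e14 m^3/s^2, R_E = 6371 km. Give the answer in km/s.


r = R_E + alt = 6371.0 + 24883.457 = 31254.4570 km = 3.1254457e+07 m
v = sqrt(mu/r) = sqrt(3.986e14 / 3.1254457e+07) = 3571.1876 m/s = 3.5712 km/s

3.5712 km/s


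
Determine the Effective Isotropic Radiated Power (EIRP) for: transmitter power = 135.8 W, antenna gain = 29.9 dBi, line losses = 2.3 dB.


Pt = 135.8 W = 21.3290 dBW
EIRP = Pt_dBW + Gt - losses = 21.3290 + 29.9 - 2.3 = 48.9290 dBW

48.9290 dBW


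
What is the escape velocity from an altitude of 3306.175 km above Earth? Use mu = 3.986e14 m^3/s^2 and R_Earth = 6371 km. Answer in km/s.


r = 6371.0 + 3306.175 = 9677.1750 km = 9.677175e+06 m
v_esc = sqrt(2*mu/r) = sqrt(2*3.986e14 / 9.677175e+06)
v_esc = 9076.3106 m/s = 9.0763 km/s

9.0763 km/s


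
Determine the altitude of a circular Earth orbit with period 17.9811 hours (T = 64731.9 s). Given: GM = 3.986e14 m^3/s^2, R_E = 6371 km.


T = 64731.9 s
r = (mu*T^2/(4*pi^2))^(1/3) = (3.986e14 * 64731.9^2 / (4*pi^2))^(1/3)
r = 3.4844809e+07 m = 34844.8090 km
alt = r - R_E = 34844.8090 - 6371 = 28473.8090 km

28473.8090 km


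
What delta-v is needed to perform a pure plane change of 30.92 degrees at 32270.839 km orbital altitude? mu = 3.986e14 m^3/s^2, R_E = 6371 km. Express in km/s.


r = 38641.8390 km = 3.8641839e+07 m
V = sqrt(mu/r) = 3211.7354 m/s
di = 30.92 deg = 0.5396558 rad
dV = 2*V*sin(di/2) = 2*3211.7354*sin(0.2698279)
dV = 1712.2761 m/s = 1.7123 km/s

1.7123 km/s


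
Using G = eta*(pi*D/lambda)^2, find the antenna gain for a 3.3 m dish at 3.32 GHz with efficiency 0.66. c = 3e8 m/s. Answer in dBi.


lambda = c/f = 3e8 / 3.32e+09 = 0.09036145 m
G = eta*(pi*D/lambda)^2 = 0.66*(pi*3.3/0.09036145)^2
G = 8687.7081 (linear)
G = 10*log10(8687.7081) = 39.3891 dBi

39.3891 dBi


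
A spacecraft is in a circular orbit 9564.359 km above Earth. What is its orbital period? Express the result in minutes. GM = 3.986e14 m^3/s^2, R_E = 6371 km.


r = 15935.3590 km = 1.5935359e+07 m
T = 2*pi*sqrt(r^3/mu) = 2*pi*sqrt(4.046556e+21 / 3.986e14)
T = 20019.5356 s = 333.6589 min

333.6589 minutes


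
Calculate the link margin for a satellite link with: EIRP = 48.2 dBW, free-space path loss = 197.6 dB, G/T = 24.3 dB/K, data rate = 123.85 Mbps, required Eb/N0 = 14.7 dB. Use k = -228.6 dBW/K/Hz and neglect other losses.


C/N0 = EIRP - FSPL + G/T - k = 48.2 - 197.6 + 24.3 - (-228.6)
C/N0 = 103.5000 dB-Hz
R_b = 123.85 Mbps = 1.2385e+08 bps -> 10*log10(R_b) = 80.9290 dB-Hz
Eb/N0 = C/N0 - 10*log10(R_b) = 103.5000 - 80.9290 = 22.5710 dB
Margin = Eb/N0 - Eb/N0_req = 22.5710 - 14.7 = 7.8710 dB (link closes)

7.8710 dB


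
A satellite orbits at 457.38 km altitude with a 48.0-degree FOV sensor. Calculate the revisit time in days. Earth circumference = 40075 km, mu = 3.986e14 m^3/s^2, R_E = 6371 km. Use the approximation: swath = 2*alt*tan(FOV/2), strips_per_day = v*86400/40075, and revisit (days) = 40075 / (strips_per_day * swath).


swath = 2*457.38*tan(0.418879) = 407.2774 km
v = sqrt(mu/r) = 7640.2894 m/s = 7.6403 km/s
strips/day = v*86400/40075 = 7.6403*86400/40075 = 16.4721
coverage/day = strips * swath = 16.4721 * 407.2774 = 6708.7301 km
revisit = 40075 / 6708.7301 = 5.9736 days

5.9736 days


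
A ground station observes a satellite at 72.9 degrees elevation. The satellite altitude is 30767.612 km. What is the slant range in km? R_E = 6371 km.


h = 30767.612 km, el = 72.9 deg
d = -R_E*sin(el) + sqrt((R_E*sin(el))^2 + 2*R_E*h + h^2)
d = -6371.0000*sin(1.2723) + sqrt((6371.0000*0.955793)^2 + 2*6371.0000*30767.612 + 30767.612^2)
d = 31001.9777 km

31001.9777 km


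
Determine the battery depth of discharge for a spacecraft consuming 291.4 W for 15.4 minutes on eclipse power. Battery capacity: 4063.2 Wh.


E_used = P * t / 60 = 291.4 * 15.4 / 60 = 74.7927 Wh
DOD = E_used / E_total * 100 = 74.7927 / 4063.2 * 100
DOD = 1.8407 %

1.8407 %


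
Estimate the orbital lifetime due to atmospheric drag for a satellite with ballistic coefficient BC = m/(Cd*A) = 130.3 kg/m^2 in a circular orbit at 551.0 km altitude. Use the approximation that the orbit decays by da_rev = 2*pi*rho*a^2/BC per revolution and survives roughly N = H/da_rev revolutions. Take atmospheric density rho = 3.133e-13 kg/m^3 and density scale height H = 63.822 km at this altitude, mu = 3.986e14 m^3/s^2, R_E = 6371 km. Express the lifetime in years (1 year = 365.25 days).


a = R_E + alt = 6922.0000 km = 6.922e+06 m
da_rev = 2*pi*rho*a^2/BC = 2*pi*3.133e-13*(6.922e+06)^2/130.3 = 0.723867432 m per revolution
N = H/da_rev = 63822.0000 m / 0.723867432 m = 88168.0777 revolutions
P = 2*pi*sqrt(a^3/mu) = 5731.3722 s
lifetime = N*P = 88168.0777 * 5731.3722 = 5.0532407e+08 s = 5848.6582 days
years = 5848.6582 / 365.25 = 16.0128 years

16.0128 years


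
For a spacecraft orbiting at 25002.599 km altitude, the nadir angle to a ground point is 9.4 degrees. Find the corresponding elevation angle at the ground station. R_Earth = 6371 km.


r = R_E + alt = 31373.5990 km
Law of sines in the satellite / Earth-center / ground-point triangle:
  sin(nadir)/R_E = sin(90 + el)/r  =>  cos(el) = (r/R_E)*sin(nadir)
cos(el) = (31373.5990 / 6371.0000) * sin(9.4 deg) = 0.8042887
el = arccos(0.8042887) = 36.4584 deg
(Earth-central angle = 90 - nadir - el = 44.1416 deg)

36.4584 degrees


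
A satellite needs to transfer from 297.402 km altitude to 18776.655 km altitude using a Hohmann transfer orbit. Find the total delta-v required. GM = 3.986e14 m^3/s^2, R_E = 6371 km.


r1 = 6668.4020 km = 6.668402e+06 m
r2 = 25147.6550 km = 2.5147655e+07 m
dv1 = sqrt(mu/r1)*(sqrt(2*r2/(r1+r2)) - 1) = 1989.3244 m/s
dv2 = sqrt(mu/r2)*(1 - sqrt(2*r1/(r1+r2))) = 1403.6121 m/s
total dv = |dv1| + |dv2| = 1989.3244 + 1403.6121 = 3392.9365 m/s = 3.3929 km/s

3.3929 km/s


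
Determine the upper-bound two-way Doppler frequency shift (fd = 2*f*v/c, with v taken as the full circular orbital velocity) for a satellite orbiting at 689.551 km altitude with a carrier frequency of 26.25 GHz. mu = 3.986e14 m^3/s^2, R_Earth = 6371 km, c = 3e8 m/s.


r = 7.060551e+06 m
v = sqrt(mu/r) = 7513.6221 m/s (worst-case radial velocity)
f = 26.25 GHz = 2.625e+10 Hz
fd = 2*f*v/c = 2*2.625e+10*7513.6221/3.0e+08
fd = 1.3148839e+06 Hz

1.3149e+06 Hz


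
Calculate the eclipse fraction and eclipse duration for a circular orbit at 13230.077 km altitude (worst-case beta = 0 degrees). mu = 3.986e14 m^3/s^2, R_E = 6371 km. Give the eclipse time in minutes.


r = 19601.0770 km
T = 455.1765 min
Eclipse fraction = arcsin(R_E/r)/pi = arcsin(6371.0000/19601.0770)/pi
= arcsin(0.3250332)/pi = 0.1053755
Eclipse duration = 0.1053755 * 455.1765 = 47.9644 min

47.9644 minutes


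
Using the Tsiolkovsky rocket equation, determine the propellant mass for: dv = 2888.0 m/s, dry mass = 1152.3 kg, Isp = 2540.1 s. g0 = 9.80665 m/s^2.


ve = Isp * g0 = 2540.1 * 9.80665 = 24909.871665 m/s
mass ratio = exp(dv/ve) = exp(2888.0/24909.871665) = 1.12292622
m_prop = m_dry * (mr - 1) = 1152.3 * (1.12292622 - 1)
m_prop = 141.6479 kg

141.6479 kg


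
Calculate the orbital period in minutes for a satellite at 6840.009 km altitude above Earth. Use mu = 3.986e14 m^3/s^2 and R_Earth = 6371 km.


r = 13211.0090 km = 1.3211009e+07 m
T = 2*pi*sqrt(r^3/mu) = 2*pi*sqrt(2.3057274e+21 / 3.986e14)
T = 15111.7654 s = 251.8628 min

251.8628 minutes


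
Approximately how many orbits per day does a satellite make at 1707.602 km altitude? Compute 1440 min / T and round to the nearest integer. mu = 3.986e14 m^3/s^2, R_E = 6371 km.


r = 8.078602e+06 m
T = 2*pi*sqrt(r^3/mu) = 7226.2926 s = 120.4382 min
revs/day = 1440 / 120.4382 = 11.9563
Rounded: 12 revolutions per day

12 revolutions per day


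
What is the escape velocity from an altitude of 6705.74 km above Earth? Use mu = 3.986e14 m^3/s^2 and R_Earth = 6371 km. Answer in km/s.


r = 6371.0 + 6705.74 = 13076.7400 km = 1.307674e+07 m
v_esc = sqrt(2*mu/r) = sqrt(2*3.986e14 / 1.307674e+07)
v_esc = 7807.8939 m/s = 7.8079 km/s

7.8079 km/s


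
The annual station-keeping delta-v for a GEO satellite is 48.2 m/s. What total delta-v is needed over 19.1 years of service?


dV = rate * years = 48.2 * 19.1
dV = 920.6200 m/s

920.6200 m/s


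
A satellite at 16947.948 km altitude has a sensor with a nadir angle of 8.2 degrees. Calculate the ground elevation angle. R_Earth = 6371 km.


r = R_E + alt = 23318.9480 km
Law of sines in the satellite / Earth-center / ground-point triangle:
  sin(nadir)/R_E = sin(90 + el)/r  =>  cos(el) = (r/R_E)*sin(nadir)
cos(el) = (23318.9480 / 6371.0000) * sin(8.2 deg) = 0.5220463
el = arccos(0.5220463) = 58.5304 deg
(Earth-central angle = 90 - nadir - el = 23.2696 deg)

58.5304 degrees


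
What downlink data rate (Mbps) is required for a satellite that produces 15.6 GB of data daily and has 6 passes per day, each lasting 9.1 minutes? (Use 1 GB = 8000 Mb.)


total contact time = 6 * 9.1 * 60 = 3276.0000 s
data = 15.6 GB = 124800.0000 Mb
rate = 124800.0000 / 3276.0000 = 38.0952 Mbps

38.0952 Mbps


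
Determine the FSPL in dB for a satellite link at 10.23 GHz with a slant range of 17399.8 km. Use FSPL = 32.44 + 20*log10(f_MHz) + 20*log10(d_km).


f = 10.23 GHz = 10230.0000 MHz
d = 17399.8 km
FSPL = 32.44 + 20*log10(10230.0000) + 20*log10(17399.8)
FSPL = 32.44 + 80.1975 + 84.8109
FSPL = 197.4484 dB

197.4484 dB


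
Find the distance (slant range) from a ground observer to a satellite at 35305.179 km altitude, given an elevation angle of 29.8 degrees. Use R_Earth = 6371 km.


h = 35305.179 km, el = 29.8 deg
d = -R_E*sin(el) + sqrt((R_E*sin(el))^2 + 2*R_E*h + h^2)
d = -6371.0000*sin(0.5201081) + sqrt((6371.0000*0.496974)^2 + 2*6371.0000*35305.179 + 35305.179^2)
d = 38141.6378 km

38141.6378 km


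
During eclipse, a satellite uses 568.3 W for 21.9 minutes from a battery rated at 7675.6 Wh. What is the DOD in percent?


E_used = P * t / 60 = 568.3 * 21.9 / 60 = 207.4295 Wh
DOD = E_used / E_total * 100 = 207.4295 / 7675.6 * 100
DOD = 2.7025 %

2.7025 %


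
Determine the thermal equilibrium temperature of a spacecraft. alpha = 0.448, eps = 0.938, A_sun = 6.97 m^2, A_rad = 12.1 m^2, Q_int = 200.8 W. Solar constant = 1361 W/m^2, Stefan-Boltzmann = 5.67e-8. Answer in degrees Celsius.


Numerator = alpha*S*A_sun + Q_int = 0.448*1361*6.97 + 200.8 = 4450.6042 W
Denominator = eps*sigma*A_rad = 0.938*5.67e-8*12.1 = 6.4353366e-07 W/K^4
T^4 = 6.915884e+09 K^4
T = 288.3779 K = 15.2279 C

15.2279 degrees Celsius


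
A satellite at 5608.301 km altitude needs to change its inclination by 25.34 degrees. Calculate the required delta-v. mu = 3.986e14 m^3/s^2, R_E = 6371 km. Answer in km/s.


r = 11979.3010 km = 1.1979301e+07 m
V = sqrt(mu/r) = 5768.3673 m/s
di = 25.34 deg = 0.4422664 rad
dV = 2*V*sin(di/2) = 2*5768.3673*sin(0.2211332)
dV = 2530.4141 m/s = 2.5304 km/s

2.5304 km/s


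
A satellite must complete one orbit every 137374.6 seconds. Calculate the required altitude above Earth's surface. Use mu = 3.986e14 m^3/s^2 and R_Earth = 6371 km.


T = 137374.6 s
r = (mu*T^2/(4*pi^2))^(1/3) = (3.986e14 * 137374.6^2 / (4*pi^2))^(1/3)
r = 5.7543571e+07 m = 57543.5715 km
alt = r - R_E = 57543.5715 - 6371 = 51172.5715 km

51172.5715 km


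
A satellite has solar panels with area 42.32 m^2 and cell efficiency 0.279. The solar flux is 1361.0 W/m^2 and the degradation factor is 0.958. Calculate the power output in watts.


P = area * eta * S * degradation
P = 42.32 * 0.279 * 1361.0 * 0.958
P = 15394.7803 W

15394.7803 W


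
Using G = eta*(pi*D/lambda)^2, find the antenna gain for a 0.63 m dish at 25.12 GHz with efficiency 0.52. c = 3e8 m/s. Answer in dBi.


lambda = c/f = 3e8 / 2.512e+10 = 0.01194268 m
G = eta*(pi*D/lambda)^2 = 0.52*(pi*0.63/0.01194268)^2
G = 14281.7343 (linear)
G = 10*log10(14281.7343) = 41.5478 dBi

41.5478 dBi


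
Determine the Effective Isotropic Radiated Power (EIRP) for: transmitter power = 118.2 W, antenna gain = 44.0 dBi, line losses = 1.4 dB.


Pt = 118.2 W = 20.7262 dBW
EIRP = Pt_dBW + Gt - losses = 20.7262 + 44.0 - 1.4 = 63.3262 dBW

63.3262 dBW


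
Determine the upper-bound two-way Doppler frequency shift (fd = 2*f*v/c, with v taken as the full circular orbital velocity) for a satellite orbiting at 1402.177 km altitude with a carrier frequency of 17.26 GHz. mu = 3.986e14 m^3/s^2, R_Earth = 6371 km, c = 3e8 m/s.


r = 7.773177e+06 m
v = sqrt(mu/r) = 7160.9290 m/s (worst-case radial velocity)
f = 17.26 GHz = 1.726e+10 Hz
fd = 2*f*v/c = 2*1.726e+10*7160.9290/3.0e+08
fd = 823984.2321 Hz

823984.2321 Hz


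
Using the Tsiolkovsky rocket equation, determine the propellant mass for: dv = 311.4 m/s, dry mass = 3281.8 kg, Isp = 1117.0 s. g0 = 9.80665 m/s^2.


ve = Isp * g0 = 1117.0 * 9.80665 = 10954.028050 m/s
mass ratio = exp(dv/ve) = exp(311.4/10954.028050) = 1.02883583
m_prop = m_dry * (mr - 1) = 3281.8 * (1.02883583 - 1)
m_prop = 94.6334 kg

94.6334 kg


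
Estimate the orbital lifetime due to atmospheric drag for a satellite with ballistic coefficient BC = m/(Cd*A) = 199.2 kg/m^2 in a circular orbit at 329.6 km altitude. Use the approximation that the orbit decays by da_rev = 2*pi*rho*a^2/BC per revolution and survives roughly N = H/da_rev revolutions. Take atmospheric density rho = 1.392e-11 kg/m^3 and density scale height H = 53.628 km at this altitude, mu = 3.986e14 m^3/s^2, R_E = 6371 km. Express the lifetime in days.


a = R_E + alt = 6700.6000 km = 6.7006e+06 m
da_rev = 2*pi*rho*a^2/BC = 2*pi*1.392e-11*(6.7006e+06)^2/199.2 = 19.713201 m per revolution
N = H/da_rev = 53628.0000 m / 19.713201 m = 2720.4105 revolutions
P = 2*pi*sqrt(a^3/mu) = 5458.6062 s
lifetime = N*P = 2720.4105 * 5458.6062 = 1.484965e+07 s = 171.8709 days

171.8709 days


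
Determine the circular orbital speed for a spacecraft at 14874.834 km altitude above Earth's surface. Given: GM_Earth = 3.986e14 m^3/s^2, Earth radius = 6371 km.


r = R_E + alt = 6371.0 + 14874.834 = 21245.8340 km = 2.1245834e+07 m
v = sqrt(mu/r) = sqrt(3.986e14 / 2.1245834e+07) = 4331.4345 m/s = 4.3314 km/s

4.3314 km/s


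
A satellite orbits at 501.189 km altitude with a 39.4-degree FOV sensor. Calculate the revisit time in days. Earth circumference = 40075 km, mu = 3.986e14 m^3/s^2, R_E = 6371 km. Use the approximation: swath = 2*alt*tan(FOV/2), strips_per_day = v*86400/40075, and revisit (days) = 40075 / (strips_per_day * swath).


swath = 2*501.189*tan(0.3438299) = 358.9033 km
v = sqrt(mu/r) = 7615.8977 m/s = 7.6159 km/s
strips/day = v*86400/40075 = 7.6159*86400/40075 = 16.4196
coverage/day = strips * swath = 16.4196 * 358.9033 = 5893.0313 km
revisit = 40075 / 5893.0313 = 6.8004 days

6.8004 days


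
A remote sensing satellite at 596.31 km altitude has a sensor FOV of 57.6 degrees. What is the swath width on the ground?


FOV = 57.6 deg = 1.0053 rad
swath = 2 * alt * tan(FOV/2) = 2 * 596.31 * tan(0.5026548)
swath = 2 * 596.31 * 0.5497547
swath = 655.6484 km

655.6484 km


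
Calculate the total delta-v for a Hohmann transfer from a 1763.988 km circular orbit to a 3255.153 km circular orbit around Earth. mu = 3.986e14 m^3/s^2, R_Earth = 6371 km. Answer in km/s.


r1 = 8134.9880 km = 8.134988e+06 m
r2 = 9626.1530 km = 9.626153e+06 m
dv1 = sqrt(mu/r1)*(sqrt(2*r2/(r1+r2)) - 1) = 287.9213 m/s
dv2 = sqrt(mu/r2)*(1 - sqrt(2*r1/(r1+r2))) = 276.0475 m/s
total dv = |dv1| + |dv2| = 287.9213 + 276.0475 = 563.9688 m/s = 0.5639688 km/s

0.5640 km/s


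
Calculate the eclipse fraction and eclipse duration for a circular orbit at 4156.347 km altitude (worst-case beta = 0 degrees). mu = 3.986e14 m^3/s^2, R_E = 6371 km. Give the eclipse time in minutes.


r = 10527.3470 km
T = 179.1589 min
Eclipse fraction = arcsin(R_E/r)/pi = arcsin(6371.0000/10527.3470)/pi
= arcsin(0.6051857)/pi = 0.2069011
Eclipse duration = 0.2069011 * 179.1589 = 37.0682 min

37.0682 minutes


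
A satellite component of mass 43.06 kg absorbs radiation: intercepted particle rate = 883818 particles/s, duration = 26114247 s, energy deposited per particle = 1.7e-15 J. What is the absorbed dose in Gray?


Total energy deposited = rate * time * E_per
  = 883818 * 26114247 * 1.7e-15 = 0.03923641 J
Dose = E_total / mass = 0.03923641 / 43.06
Dose = 9.1120322e-04 Gy

9.1120e-04 Gy


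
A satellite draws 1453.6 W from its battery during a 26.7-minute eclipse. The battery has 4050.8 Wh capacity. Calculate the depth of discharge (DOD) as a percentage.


E_used = P * t / 60 = 1453.6 * 26.7 / 60 = 646.8520 Wh
DOD = E_used / E_total * 100 = 646.8520 / 4050.8 * 100
DOD = 15.9685 %

15.9685 %


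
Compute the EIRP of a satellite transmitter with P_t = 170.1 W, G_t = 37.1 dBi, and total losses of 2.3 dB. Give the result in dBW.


Pt = 170.1 W = 22.3070 dBW
EIRP = Pt_dBW + Gt - losses = 22.3070 + 37.1 - 2.3 = 57.1070 dBW

57.1070 dBW


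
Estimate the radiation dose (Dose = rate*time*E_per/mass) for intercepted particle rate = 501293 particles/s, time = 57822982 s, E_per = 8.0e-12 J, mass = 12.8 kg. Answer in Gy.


Total energy deposited = rate * time * E_per
  = 501293 * 57822982 * 8.0e-12 = 231.8900 J
Dose = E_total / mass = 231.8900 / 12.8
Dose = 18.1164 Gy

18.1164 Gy


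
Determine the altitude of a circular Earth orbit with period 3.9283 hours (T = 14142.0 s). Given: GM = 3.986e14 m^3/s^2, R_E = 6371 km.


T = 14142.0 s
r = (mu*T^2/(4*pi^2))^(1/3) = (3.986e14 * 14142.0^2 / (4*pi^2))^(1/3)
r = 1.2639593e+07 m = 12639.5926 km
alt = r - R_E = 12639.5926 - 6371 = 6268.5926 km

6268.5926 km


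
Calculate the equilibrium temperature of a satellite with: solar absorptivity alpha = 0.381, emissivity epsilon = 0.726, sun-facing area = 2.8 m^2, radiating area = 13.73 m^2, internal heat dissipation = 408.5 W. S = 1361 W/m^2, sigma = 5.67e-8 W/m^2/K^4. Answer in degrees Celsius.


Numerator = alpha*S*A_sun + Q_int = 0.381*1361*2.8 + 408.5 = 1860.4148 W
Denominator = eps*sigma*A_rad = 0.726*5.67e-8*13.73 = 5.6518447e-07 W/K^4
T^4 = 3.2916949e+09 K^4
T = 239.5272 K = -33.6228 C

-33.6228 degrees Celsius


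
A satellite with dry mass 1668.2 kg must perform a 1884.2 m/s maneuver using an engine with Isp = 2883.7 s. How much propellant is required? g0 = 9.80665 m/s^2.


ve = Isp * g0 = 2883.7 * 9.80665 = 28279.436605 m/s
mass ratio = exp(dv/ve) = exp(1884.2/28279.436605) = 1.06889769
m_prop = m_dry * (mr - 1) = 1668.2 * (1.06889769 - 1)
m_prop = 114.9351 kg

114.9351 kg


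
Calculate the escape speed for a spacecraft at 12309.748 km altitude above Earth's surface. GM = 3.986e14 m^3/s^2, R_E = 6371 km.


r = 6371.0 + 12309.748 = 18680.7480 km = 1.8680748e+07 m
v_esc = sqrt(2*mu/r) = sqrt(2*3.986e14 / 1.8680748e+07)
v_esc = 6532.6067 m/s = 6.5326 km/s

6.5326 km/s


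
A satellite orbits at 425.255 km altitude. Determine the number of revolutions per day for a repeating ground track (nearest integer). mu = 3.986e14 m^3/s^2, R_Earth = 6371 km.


r = 6.796255e+06 m
T = 2*pi*sqrt(r^3/mu) = 5575.9095 s = 92.9318 min
revs/day = 1440 / 92.9318 = 15.4952
Rounded: 15 revolutions per day

15 revolutions per day


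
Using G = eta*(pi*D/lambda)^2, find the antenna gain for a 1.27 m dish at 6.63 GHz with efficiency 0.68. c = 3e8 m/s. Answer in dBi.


lambda = c/f = 3e8 / 6.63e+09 = 0.04524887 m
G = eta*(pi*D/lambda)^2 = 0.68*(pi*1.27/0.04524887)^2
G = 5286.8945 (linear)
G = 10*log10(5286.8945) = 37.2320 dBi

37.2320 dBi


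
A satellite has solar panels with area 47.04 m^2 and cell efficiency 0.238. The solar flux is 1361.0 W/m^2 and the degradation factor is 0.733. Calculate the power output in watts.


P = area * eta * S * degradation
P = 47.04 * 0.238 * 1361.0 * 0.733
P = 11168.7963 W

11168.7963 W


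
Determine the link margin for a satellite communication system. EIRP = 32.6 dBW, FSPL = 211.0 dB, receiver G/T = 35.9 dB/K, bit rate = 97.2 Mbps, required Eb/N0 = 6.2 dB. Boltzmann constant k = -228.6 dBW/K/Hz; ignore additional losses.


C/N0 = EIRP - FSPL + G/T - k = 32.6 - 211.0 + 35.9 - (-228.6)
C/N0 = 86.1000 dB-Hz
R_b = 97.2 Mbps = 9.72e+07 bps -> 10*log10(R_b) = 79.8767 dB-Hz
Eb/N0 = C/N0 - 10*log10(R_b) = 86.1000 - 79.8767 = 6.2233 dB
Margin = Eb/N0 - Eb/N0_req = 6.2233 - 6.2 = 0.02333735 dB (link closes)

0.0233 dB


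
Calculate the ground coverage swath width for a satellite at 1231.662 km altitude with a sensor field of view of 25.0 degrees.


FOV = 25.0 deg = 0.4363323 rad
swath = 2 * alt * tan(FOV/2) = 2 * 1231.662 * tan(0.2181662)
swath = 2 * 1231.662 * 0.2216947
swath = 546.1058 km

546.1058 km


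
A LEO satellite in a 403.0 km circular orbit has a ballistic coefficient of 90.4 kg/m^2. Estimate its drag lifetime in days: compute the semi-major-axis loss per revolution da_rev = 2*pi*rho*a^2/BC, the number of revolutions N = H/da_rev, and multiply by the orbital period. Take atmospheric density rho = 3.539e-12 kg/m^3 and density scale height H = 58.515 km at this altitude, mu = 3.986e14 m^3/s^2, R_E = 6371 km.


a = R_E + alt = 6774.0000 km = 6.774e+06 m
da_rev = 2*pi*rho*a^2/BC = 2*pi*3.539e-12*(6.774e+06)^2/90.4 = 11.287100 m per revolution
N = H/da_rev = 58515.0000 m / 11.287100 m = 5184.2367 revolutions
P = 2*pi*sqrt(a^3/mu) = 5548.5437 s
lifetime = N*P = 5184.2367 * 5548.5437 = 2.8764964e+07 s = 332.9278 days

332.9278 days


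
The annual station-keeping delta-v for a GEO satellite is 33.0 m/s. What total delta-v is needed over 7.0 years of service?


dV = rate * years = 33.0 * 7.0
dV = 231.0000 m/s

231.0000 m/s


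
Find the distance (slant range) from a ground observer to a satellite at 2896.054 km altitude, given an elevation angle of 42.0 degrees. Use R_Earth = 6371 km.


h = 2896.054 km, el = 42.0 deg
d = -R_E*sin(el) + sqrt((R_E*sin(el))^2 + 2*R_E*h + h^2)
d = -6371.0000*sin(0.7330383) + sqrt((6371.0000*0.6691306)^2 + 2*6371.0000*2896.054 + 2896.054^2)
d = 3703.2781 km

3703.2781 km


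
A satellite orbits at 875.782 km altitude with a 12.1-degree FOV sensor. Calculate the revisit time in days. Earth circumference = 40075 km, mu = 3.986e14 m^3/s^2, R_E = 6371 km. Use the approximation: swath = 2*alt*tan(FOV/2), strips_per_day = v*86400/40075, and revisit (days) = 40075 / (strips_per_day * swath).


swath = 2*875.782*tan(0.1055924) = 185.6424 km
v = sqrt(mu/r) = 7416.4496 m/s = 7.4164 km/s
strips/day = v*86400/40075 = 7.4164*86400/40075 = 15.9896
coverage/day = strips * swath = 15.9896 * 185.6424 = 2968.3378 km
revisit = 40075 / 2968.3378 = 13.5008 days

13.5008 days


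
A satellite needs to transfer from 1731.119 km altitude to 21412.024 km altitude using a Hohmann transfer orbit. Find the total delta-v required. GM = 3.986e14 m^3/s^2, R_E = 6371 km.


r1 = 8102.1190 km = 8.102119e+06 m
r2 = 27783.0240 km = 2.7783024e+07 m
dv1 = sqrt(mu/r1)*(sqrt(2*r2/(r1+r2)) - 1) = 1713.9827 m/s
dv2 = sqrt(mu/r2)*(1 - sqrt(2*r1/(r1+r2))) = 1242.4472 m/s
total dv = |dv1| + |dv2| = 1713.9827 + 1242.4472 = 2956.4299 m/s = 2.9564 km/s

2.9564 km/s


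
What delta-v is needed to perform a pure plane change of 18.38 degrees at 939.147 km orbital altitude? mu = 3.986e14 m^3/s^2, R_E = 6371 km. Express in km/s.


r = 7310.1470 km = 7.310147e+06 m
V = sqrt(mu/r) = 7384.2364 m/s
di = 18.38 deg = 0.3207915 rad
dV = 2*V*sin(di/2) = 2*7384.2364*sin(0.1603958)
dV = 2358.6565 m/s = 2.3587 km/s

2.3587 km/s


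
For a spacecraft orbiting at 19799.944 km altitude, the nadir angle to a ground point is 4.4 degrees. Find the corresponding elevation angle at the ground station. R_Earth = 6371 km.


r = R_E + alt = 26170.9440 km
Law of sines in the satellite / Earth-center / ground-point triangle:
  sin(nadir)/R_E = sin(90 + el)/r  =>  cos(el) = (r/R_E)*sin(nadir)
cos(el) = (26170.9440 / 6371.0000) * sin(4.4 deg) = 0.3151482
el = arccos(0.3151482) = 71.6302 deg
(Earth-central angle = 90 - nadir - el = 13.9698 deg)

71.6302 degrees


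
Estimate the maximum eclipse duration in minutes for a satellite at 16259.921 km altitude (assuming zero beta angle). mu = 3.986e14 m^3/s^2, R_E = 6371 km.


r = 22630.9210 km
T = 564.6942 min
Eclipse fraction = arcsin(R_E/r)/pi = arcsin(6371.0000/22630.9210)/pi
= arcsin(0.2815175)/pi = 0.09083774
Eclipse duration = 0.09083774 * 564.6942 = 51.2955 min

51.2955 minutes


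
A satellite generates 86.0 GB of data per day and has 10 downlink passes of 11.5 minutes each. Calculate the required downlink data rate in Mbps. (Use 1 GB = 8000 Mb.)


total contact time = 10 * 11.5 * 60 = 6900.0000 s
data = 86.0 GB = 688000.0000 Mb
rate = 688000.0000 / 6900.0000 = 99.7101 Mbps

99.7101 Mbps


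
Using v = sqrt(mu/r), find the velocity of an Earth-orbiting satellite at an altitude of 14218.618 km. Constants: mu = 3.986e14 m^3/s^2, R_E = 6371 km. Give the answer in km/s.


r = R_E + alt = 6371.0 + 14218.618 = 20589.6180 km = 2.0589618e+07 m
v = sqrt(mu/r) = sqrt(3.986e14 / 2.0589618e+07) = 4399.9172 m/s = 4.3999 km/s

4.3999 km/s


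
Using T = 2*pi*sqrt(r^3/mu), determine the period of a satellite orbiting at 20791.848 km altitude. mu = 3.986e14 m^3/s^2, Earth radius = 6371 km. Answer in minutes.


r = 27162.8480 km = 2.7162848e+07 m
T = 2*pi*sqrt(r^3/mu) = 2*pi*sqrt(2.0041301e+22 / 3.986e14)
T = 44552.7152 s = 742.5453 min

742.5453 minutes


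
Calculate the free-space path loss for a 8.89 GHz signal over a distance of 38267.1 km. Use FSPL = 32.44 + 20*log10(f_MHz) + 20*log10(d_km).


f = 8.89 GHz = 8890.0000 MHz
d = 38267.1 km
FSPL = 32.44 + 20*log10(8890.0000) + 20*log10(38267.1)
FSPL = 32.44 + 78.9780 + 91.6565
FSPL = 203.0745 dB

203.0745 dB


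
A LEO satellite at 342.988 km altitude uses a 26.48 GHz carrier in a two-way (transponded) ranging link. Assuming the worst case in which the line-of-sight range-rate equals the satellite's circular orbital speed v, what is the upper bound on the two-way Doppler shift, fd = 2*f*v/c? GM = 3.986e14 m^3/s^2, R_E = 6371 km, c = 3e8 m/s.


r = 6.713988e+06 m
v = sqrt(mu/r) = 7705.1015 m/s (worst-case radial velocity)
f = 26.48 GHz = 2.648e+10 Hz
fd = 2*f*v/c = 2*2.648e+10*7705.1015/3.0e+08
fd = 1.3602073e+06 Hz

1.3602e+06 Hz


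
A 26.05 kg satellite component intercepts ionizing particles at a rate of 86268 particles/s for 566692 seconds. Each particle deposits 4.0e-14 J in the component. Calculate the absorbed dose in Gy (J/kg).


Total energy deposited = rate * time * E_per
  = 86268 * 566692 * 4.0e-14 = 0.001955495 J
Dose = E_total / mass = 0.001955495 / 26.05
Dose = 7.5067003e-05 Gy

7.5067e-05 Gy


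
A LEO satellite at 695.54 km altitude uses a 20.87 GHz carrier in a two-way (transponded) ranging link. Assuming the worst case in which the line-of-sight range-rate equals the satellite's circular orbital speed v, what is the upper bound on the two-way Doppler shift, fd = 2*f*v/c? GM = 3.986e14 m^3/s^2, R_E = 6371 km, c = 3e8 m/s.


r = 7.06654e+06 m
v = sqrt(mu/r) = 7510.4375 m/s (worst-case radial velocity)
f = 20.87 GHz = 2.087e+10 Hz
fd = 2*f*v/c = 2*2.087e+10*7510.4375/3.0e+08
fd = 1.0449522e+06 Hz

1.0450e+06 Hz


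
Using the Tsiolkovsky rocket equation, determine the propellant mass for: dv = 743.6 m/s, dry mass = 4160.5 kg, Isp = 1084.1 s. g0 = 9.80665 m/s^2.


ve = Isp * g0 = 1084.1 * 9.80665 = 10631.389265 m/s
mass ratio = exp(dv/ve) = exp(743.6/10631.389265) = 1.07244793
m_prop = m_dry * (mr - 1) = 4160.5 * (1.07244793 - 1)
m_prop = 301.4196 kg

301.4196 kg


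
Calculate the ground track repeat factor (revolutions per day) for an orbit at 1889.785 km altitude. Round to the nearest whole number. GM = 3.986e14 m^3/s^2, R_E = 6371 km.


r = 8.260785e+06 m
T = 2*pi*sqrt(r^3/mu) = 7472.1090 s = 124.5352 min
revs/day = 1440 / 124.5352 = 11.5630
Rounded: 12 revolutions per day

12 revolutions per day


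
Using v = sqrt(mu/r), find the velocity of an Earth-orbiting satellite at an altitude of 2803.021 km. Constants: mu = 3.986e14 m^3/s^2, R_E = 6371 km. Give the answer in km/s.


r = R_E + alt = 6371.0 + 2803.021 = 9174.0210 km = 9.174021e+06 m
v = sqrt(mu/r) = sqrt(3.986e14 / 9.174021e+06) = 6591.5687 m/s = 6.5916 km/s

6.5916 km/s


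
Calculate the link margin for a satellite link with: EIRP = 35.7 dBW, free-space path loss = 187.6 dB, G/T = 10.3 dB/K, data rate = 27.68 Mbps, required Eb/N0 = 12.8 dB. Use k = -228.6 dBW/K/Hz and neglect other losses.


C/N0 = EIRP - FSPL + G/T - k = 35.7 - 187.6 + 10.3 - (-228.6)
C/N0 = 87.0000 dB-Hz
R_b = 27.68 Mbps = 2.768e+07 bps -> 10*log10(R_b) = 74.4217 dB-Hz
Eb/N0 = C/N0 - 10*log10(R_b) = 87.0000 - 74.4217 = 12.5783 dB
Margin = Eb/N0 - Eb/N0_req = 12.5783 - 12.8 = -0.2216609 dB (negative margin: link does not close)

-0.2217 dB


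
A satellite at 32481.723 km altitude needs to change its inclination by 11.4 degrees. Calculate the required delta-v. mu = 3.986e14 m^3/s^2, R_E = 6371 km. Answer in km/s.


r = 38852.7230 km = 3.8852723e+07 m
V = sqrt(mu/r) = 3203.0072 m/s
di = 11.4 deg = 0.1989675 rad
dV = 2*V*sin(di/2) = 2*3203.0072*sin(0.09948377)
dV = 636.2437 m/s = 0.6362437 km/s

0.6362 km/s


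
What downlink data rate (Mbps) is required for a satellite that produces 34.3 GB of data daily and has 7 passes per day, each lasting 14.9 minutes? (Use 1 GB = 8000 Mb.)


total contact time = 7 * 14.9 * 60 = 6258.0000 s
data = 34.3 GB = 274400.0000 Mb
rate = 274400.0000 / 6258.0000 = 43.8479 Mbps

43.8479 Mbps


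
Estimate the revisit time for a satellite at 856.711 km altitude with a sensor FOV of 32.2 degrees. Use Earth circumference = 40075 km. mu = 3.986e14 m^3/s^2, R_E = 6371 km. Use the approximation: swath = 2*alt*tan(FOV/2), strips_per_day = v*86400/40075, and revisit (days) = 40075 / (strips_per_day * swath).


swath = 2*856.711*tan(0.280998) = 494.5538 km
v = sqrt(mu/r) = 7426.2276 m/s = 7.4262 km/s
strips/day = v*86400/40075 = 7.4262*86400/40075 = 16.0106
coverage/day = strips * swath = 16.0106 * 494.5538 = 7918.1196 km
revisit = 40075 / 7918.1196 = 5.0612 days

5.0612 days


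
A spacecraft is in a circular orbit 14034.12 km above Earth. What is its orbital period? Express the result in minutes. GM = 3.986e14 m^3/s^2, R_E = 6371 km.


r = 20405.1200 km = 2.040512e+07 m
T = 2*pi*sqrt(r^3/mu) = 2*pi*sqrt(8.4960578e+21 / 3.986e14)
T = 29008.1446 s = 483.4691 min

483.4691 minutes


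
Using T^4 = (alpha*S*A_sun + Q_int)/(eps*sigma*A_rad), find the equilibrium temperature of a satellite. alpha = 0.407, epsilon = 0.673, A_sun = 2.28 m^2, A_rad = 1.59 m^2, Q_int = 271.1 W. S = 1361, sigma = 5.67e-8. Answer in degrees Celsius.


Numerator = alpha*S*A_sun + Q_int = 0.407*1361*2.28 + 271.1 = 1534.0536 W
Denominator = eps*sigma*A_rad = 0.673*5.67e-8*1.59 = 6.0672969e-08 W/K^4
T^4 = 2.5283971e+10 K^4
T = 398.7598 K = 125.6098 C

125.6098 degrees Celsius


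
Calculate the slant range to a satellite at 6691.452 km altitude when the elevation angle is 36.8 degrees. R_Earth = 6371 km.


h = 6691.452 km, el = 36.8 deg
d = -R_E*sin(el) + sqrt((R_E*sin(el))^2 + 2*R_E*h + h^2)
d = -6371.0000*sin(0.6422812) + sqrt((6371.0000*0.5990236)^2 + 2*6371.0000*6691.452 + 6691.452^2)
d = 8208.7095 km

8208.7095 km


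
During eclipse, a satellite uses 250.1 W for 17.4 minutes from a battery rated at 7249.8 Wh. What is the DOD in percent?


E_used = P * t / 60 = 250.1 * 17.4 / 60 = 72.5290 Wh
DOD = E_used / E_total * 100 = 72.5290 / 7249.8 * 100
DOD = 1.0004 %

1.0004 %


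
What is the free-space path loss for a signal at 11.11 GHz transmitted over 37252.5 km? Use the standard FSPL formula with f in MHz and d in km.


f = 11.11 GHz = 11110.0000 MHz
d = 37252.5 km
FSPL = 32.44 + 20*log10(11110.0000) + 20*log10(37252.5)
FSPL = 32.44 + 80.9143 + 91.4231
FSPL = 204.7774 dB

204.7774 dB


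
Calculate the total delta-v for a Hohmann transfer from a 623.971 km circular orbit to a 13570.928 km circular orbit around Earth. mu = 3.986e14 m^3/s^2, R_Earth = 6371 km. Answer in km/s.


r1 = 6994.9710 km = 6.994971e+06 m
r2 = 19941.9280 km = 1.9941928e+07 m
dv1 = sqrt(mu/r1)*(sqrt(2*r2/(r1+r2)) - 1) = 1636.6892 m/s
dv2 = sqrt(mu/r2)*(1 - sqrt(2*r1/(r1+r2))) = 1248.8450 m/s
total dv = |dv1| + |dv2| = 1636.6892 + 1248.8450 = 2885.5343 m/s = 2.8855 km/s

2.8855 km/s


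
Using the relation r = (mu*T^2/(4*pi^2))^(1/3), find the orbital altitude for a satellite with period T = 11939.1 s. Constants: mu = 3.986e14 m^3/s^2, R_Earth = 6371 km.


T = 11939.1 s
r = (mu*T^2/(4*pi^2))^(1/3) = (3.986e14 * 11939.1^2 / (4*pi^2))^(1/3)
r = 1.1290337e+07 m = 11290.3372 km
alt = r - R_E = 11290.3372 - 6371 = 4919.3372 km

4919.3372 km


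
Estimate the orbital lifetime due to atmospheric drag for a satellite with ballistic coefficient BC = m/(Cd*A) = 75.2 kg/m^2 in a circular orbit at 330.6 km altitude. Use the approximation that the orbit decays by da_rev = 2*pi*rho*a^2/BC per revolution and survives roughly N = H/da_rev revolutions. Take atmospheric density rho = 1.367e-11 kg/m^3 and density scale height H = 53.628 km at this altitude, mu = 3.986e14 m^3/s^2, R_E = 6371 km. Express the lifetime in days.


a = R_E + alt = 6701.6000 km = 6.7016e+06 m
da_rev = 2*pi*rho*a^2/BC = 2*pi*1.367e-11*(6.7016e+06)^2/75.2 = 51.296478 m per revolution
N = H/da_rev = 53628.0000 m / 51.296478 m = 1045.4519 revolutions
P = 2*pi*sqrt(a^3/mu) = 5459.8282 s
lifetime = N*P = 1045.4519 * 5459.8282 = 5.7079877e+06 s = 66.0647 days

66.0647 days


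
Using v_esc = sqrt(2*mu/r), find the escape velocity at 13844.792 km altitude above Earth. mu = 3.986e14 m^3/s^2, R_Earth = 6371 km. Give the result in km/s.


r = 6371.0 + 13844.792 = 20215.7920 km = 2.0215792e+07 m
v_esc = sqrt(2*mu/r) = sqrt(2*3.986e14 / 2.0215792e+07)
v_esc = 6279.6909 m/s = 6.2797 km/s

6.2797 km/s


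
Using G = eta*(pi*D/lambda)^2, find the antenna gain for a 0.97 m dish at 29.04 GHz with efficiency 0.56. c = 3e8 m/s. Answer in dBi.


lambda = c/f = 3e8 / 2.904e+10 = 0.01033058 m
G = eta*(pi*D/lambda)^2 = 0.56*(pi*0.97/0.01033058)^2
G = 48728.3780 (linear)
G = 10*log10(48728.3780) = 46.8778 dBi

46.8778 dBi


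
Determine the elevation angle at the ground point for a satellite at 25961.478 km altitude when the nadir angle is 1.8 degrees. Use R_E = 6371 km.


r = R_E + alt = 32332.4780 km
Law of sines in the satellite / Earth-center / ground-point triangle:
  sin(nadir)/R_E = sin(90 + el)/r  =>  cos(el) = (r/R_E)*sin(nadir)
cos(el) = (32332.4780 / 6371.0000) * sin(1.8 deg) = 0.1594079
el = arccos(0.1594079) = 80.8275 deg
(Earth-central angle = 90 - nadir - el = 7.3725 deg)

80.8275 degrees


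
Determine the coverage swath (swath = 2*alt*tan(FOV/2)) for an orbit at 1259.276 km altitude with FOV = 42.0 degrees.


FOV = 42.0 deg = 0.7330383 rad
swath = 2 * alt * tan(FOV/2) = 2 * 1259.276 * tan(0.3665191)
swath = 2 * 1259.276 * 0.383864
swath = 966.7815 km

966.7815 km
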